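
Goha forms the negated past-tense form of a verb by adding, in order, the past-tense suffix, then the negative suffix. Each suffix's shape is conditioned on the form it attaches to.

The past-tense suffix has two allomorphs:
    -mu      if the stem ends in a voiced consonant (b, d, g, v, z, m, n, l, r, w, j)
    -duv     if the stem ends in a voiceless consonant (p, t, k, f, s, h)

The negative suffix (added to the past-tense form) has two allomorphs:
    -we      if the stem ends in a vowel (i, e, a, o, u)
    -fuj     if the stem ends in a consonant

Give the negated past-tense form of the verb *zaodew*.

zaodewmuwe

The final consonant of *zaodew* is /w/, which is voiced, so the past-tense suffix is -mu, giving *zaodewmu*.
The past-tense form *zaodewmu*: final sound = /u/, a vowel → -we → *zaodewmuwe*.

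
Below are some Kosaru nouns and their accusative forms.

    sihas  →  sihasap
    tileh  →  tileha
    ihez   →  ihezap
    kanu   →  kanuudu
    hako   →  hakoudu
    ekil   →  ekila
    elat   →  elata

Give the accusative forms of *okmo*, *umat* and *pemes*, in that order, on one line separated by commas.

okmoudu, umata, pemesap

The pattern is sibilance of the final sound: -ap when the stem ends in a sibilant (*sihas*, *ihez*); -a when the stem ends in a non-sibilant consonant (*tileh*, *ekil*, *elat*); -udu when the stem ends in a vowel (*kanu*, *hako*).
Since the final sound of *okmo* is /o/ (a vowel), it takes -udu, giving *okmoudu*.
The final sound of *umat* is /t/, which is a non-sibilant consonant, so the suffix is -a, giving *umata*.
Since the final sound of *pemes* is /s/ (a sibilant), it takes -ap, giving *pemesap*.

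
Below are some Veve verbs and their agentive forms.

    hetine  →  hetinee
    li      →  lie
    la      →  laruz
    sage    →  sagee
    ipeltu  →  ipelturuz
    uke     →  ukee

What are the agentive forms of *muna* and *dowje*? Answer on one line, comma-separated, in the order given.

The alternation tracks the last vowel of the stem — -e when the last vowel of the stem is a front vowel (*hetine*, *li*, *sage*, *uke*); -ruz when the last vowel of the stem is a back vowel (*la*, *ipeltu*).
Since the last vowel of *muna* is /a/ (a back vowel), it takes -ruz, giving *munaruz*.
*dowje*: last vowel = /e/, a front vowel → -e → *dowjee*.

munaruz, dowjee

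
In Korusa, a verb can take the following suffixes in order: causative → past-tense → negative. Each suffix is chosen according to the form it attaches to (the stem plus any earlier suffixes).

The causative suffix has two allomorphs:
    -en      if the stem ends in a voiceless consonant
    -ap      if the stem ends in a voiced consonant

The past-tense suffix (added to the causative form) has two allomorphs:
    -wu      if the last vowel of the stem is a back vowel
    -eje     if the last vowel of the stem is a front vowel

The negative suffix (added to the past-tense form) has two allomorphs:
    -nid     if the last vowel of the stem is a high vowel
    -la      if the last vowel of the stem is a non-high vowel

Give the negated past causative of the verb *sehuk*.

sehukenejela

The final consonant of *sehuk* is /k/, which is voiceless, so the causative suffix is -en, giving *sehuken*.
Since the last vowel of the causative form *sehuken* is /e/ (a front vowel), it takes -eje, giving *sehukeneje*.
The past-tense form *sehukeneje*: last vowel = /e/, a non-high vowel → -la → *sehukenejela*.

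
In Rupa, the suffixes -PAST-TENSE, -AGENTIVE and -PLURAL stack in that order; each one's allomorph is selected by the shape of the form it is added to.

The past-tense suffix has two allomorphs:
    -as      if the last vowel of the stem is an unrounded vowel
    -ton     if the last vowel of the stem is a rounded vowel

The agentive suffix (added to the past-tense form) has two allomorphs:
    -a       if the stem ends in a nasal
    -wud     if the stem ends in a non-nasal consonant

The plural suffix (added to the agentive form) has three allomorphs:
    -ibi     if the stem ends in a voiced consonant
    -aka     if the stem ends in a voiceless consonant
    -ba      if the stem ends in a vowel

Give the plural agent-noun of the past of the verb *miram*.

miramaswudibi

*miram* — last vowel /a/ (an unrounded vowel) → -as → *miramas*.
The past-tense form *miramas*: final consonant = /s/, non-nasal → -wud → *miramaswud*.
The agentive form *miramaswud* — final sound /d/ (a voiced consonant) → -ibi → *miramaswudibi*.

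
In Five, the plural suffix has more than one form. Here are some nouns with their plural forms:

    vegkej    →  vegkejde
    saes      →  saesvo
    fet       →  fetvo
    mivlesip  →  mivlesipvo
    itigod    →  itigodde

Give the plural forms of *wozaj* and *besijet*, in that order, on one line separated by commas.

wozajde, besijetvo

The alternation tracks the final consonant of the stem — -vo when the stem ends in a voiceless consonant (*saes*, *fet*, *mivlesip*); -de when the stem ends in a voiced consonant (*vegkej*, *itigod*).
Since the final consonant of *wozaj* is /j/ (voiced), it takes -de, giving *wozajde*.
The final consonant of *besijet* is /t/, which is voiceless, so the suffix is -vo, giving *besijetvo*.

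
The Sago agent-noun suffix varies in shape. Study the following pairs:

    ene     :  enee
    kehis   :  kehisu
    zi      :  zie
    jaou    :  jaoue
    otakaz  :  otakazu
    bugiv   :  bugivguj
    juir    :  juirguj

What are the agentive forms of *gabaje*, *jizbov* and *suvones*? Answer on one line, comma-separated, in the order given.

gabajee, jizbovguj, suvonesu

The alternation tracks the final sound of the stem — -u when the stem ends in a sibilant (*kehis*, *otakaz*); -guj when the stem ends in a non-sibilant consonant (*bugiv*, *juir*); -e when the stem ends in a vowel (*ene*, *zi*, *jaou*).
*gabaje*: final sound = /e/, a vowel → -e → *gabajee*.
Since the final sound of *jizbov* is /v/ (a non-sibilant consonant), it takes -guj, giving *jizbovguj*.
*suvones*: final sound = /s/, a sibilant → -u → *suvonesu*.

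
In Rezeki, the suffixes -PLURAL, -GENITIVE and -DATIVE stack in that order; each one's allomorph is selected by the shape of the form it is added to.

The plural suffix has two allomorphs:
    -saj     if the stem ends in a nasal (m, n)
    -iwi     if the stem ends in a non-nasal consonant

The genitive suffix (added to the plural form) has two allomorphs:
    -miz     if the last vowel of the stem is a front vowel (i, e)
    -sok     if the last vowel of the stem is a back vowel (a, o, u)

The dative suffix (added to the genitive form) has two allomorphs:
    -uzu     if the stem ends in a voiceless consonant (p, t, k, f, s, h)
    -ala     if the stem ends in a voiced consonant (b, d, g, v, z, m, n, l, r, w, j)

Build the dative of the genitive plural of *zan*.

zansajsokuzu

Since the final consonant of *zan* is /n/ (a nasal), it takes -saj, giving *zansaj*.
The plural form *zansaj* — last vowel /a/ (a back vowel) → -sok → *zansajsok*.
The genitive form *zansajsok*: final consonant = /k/, voiceless → -uzu → *zansajsokuzu*.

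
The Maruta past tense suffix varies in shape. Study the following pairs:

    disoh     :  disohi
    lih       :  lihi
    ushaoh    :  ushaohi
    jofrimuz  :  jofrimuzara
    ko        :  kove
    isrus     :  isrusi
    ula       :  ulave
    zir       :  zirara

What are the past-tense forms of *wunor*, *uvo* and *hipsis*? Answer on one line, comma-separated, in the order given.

The pattern is voicing of the final sound: -i when the stem ends in a voiceless consonant (*disoh*, *lih*, *ushaoh*, *isrus*); -ara when the stem ends in a voiced consonant (*jofrimuz*, *zir*); -ve when the stem ends in a vowel (*ko*, *ula*).
*wunor* — final sound /r/ (a voiced consonant) → -ara → *wunorara*.
*uvo*: final sound = /o/, a vowel → -ve → *uvove*.
Since the final sound of *hipsis* is /s/ (a voiceless consonant), it takes -i, giving *hipsisi*.

wunorara, uvove, hipsisi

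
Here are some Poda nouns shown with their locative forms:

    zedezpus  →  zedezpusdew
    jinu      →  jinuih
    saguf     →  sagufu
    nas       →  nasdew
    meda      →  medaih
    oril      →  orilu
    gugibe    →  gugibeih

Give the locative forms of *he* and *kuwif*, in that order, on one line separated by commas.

Looking at the final sound of each stem: -dew when the stem ends in a sibilant (*zedezpus*, *nas*); -u when the stem ends in a non-sibilant consonant (*saguf*, *oril*); -ih when the stem ends in a vowel (*jinu*, *meda*, *gugibe*).
*he* — final sound /e/ (a vowel) → -ih → *heih*.
The final sound of *kuwif* is /f/, which is a non-sibilant consonant, so the suffix is -u, giving *kuwifu*.

heih, kuwifu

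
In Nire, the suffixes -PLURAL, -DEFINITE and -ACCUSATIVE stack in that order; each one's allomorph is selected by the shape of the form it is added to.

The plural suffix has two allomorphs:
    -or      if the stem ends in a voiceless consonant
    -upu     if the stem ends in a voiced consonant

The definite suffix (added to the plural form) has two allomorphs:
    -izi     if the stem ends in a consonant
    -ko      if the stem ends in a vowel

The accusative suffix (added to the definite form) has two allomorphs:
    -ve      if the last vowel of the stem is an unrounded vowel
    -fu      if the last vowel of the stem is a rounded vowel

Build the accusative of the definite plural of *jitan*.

jitanupukofu

The final consonant of *jitan* is /n/, which is voiced, so the plural suffix is -upu, giving *jitanupu*.
Since the final sound of the plural form *jitanupu* is /u/ (a vowel), it takes -ko, giving *jitanupuko*.
The definite form *jitanupuko*: last vowel = /o/, a rounded vowel → -fu → *jitanupukofu*.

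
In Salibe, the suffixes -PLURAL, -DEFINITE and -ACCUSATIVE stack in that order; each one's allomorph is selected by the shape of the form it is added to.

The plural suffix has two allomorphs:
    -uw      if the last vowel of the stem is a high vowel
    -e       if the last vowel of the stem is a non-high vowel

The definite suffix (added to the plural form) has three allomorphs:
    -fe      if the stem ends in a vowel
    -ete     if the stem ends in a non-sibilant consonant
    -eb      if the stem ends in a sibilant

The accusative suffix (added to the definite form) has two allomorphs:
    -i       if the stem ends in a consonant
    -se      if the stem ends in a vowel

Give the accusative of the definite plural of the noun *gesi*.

*gesi* — last vowel /i/ (a high vowel) → -uw → *gesiuw*.
The plural form *gesiuw* — final sound /w/ (a non-sibilant consonant) → -ete → *gesiuwete*.
Since the final sound of the definite form *gesiuwete* is /e/ (a vowel), it takes -se, giving *gesiuwetese*.

gesiuwetese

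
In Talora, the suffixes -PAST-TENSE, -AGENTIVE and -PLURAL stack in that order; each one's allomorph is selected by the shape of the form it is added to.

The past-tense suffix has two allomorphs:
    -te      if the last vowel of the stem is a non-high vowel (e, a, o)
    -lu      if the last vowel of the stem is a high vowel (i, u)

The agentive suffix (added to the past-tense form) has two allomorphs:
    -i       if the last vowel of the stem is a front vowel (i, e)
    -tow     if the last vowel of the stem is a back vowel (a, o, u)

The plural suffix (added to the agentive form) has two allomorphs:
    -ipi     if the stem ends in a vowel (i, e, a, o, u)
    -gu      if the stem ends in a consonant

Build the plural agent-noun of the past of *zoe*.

zoeteiipi

*zoe*: last vowel = /e/, a non-high vowel → -te → *zoete*.
The last vowel of the past-tense form *zoete* is /e/, which is a front vowel, so the agentive suffix is -i, giving *zoetei*.
Since the final sound of the agentive form *zoetei* is /i/ (a vowel), it takes -ipi, giving *zoeteiipi*.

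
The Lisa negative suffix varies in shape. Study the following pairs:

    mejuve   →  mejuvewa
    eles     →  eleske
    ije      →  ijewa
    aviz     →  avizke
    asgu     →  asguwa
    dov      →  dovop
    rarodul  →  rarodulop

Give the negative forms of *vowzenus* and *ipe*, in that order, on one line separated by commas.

Looking at the final sound of each stem: -ke when the stem ends in a sibilant (*eles*, *aviz*); -op when the stem ends in a non-sibilant consonant (*dov*, *rarodul*); -wa when the stem ends in a vowel (*mejuve*, *ije*, *asgu*).
The final sound of *vowzenus* is /s/, which is a sibilant, so the suffix is -ke, giving *vowzenuske*.
Since the final sound of *ipe* is /e/ (a vowel), it takes -wa, giving *ipewa*.

vowzenuske, ipewa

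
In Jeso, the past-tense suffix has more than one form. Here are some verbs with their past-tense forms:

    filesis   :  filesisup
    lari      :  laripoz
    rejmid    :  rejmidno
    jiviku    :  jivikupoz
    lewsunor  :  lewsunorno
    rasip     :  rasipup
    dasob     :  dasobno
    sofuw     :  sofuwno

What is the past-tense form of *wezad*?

The suffix is conditioned by the final sound: -up when the stem ends in a voiceless consonant (*filesis*, *rasip*); -no when the stem ends in a voiced consonant (*rejmid*, *lewsunor*, *dasob*, *sofuw*); -poz when the stem ends in a vowel (*lari*, *jiviku*).
Since the final sound of *wezad* is /d/ (a voiced consonant), it takes -no, giving *wezadno*.

wezadno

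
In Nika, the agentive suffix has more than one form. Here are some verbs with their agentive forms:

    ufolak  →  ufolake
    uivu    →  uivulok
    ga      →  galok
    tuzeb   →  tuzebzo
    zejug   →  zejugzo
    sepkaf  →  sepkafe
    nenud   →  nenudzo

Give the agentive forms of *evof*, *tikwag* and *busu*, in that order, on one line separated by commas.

evofe, tikwagzo, busulok

Looking at the final sound of each stem: -e when the stem ends in a voiceless consonant (*ufolak*, *sepkaf*); -zo when the stem ends in a voiced consonant (*tuzeb*, *zejug*, *nenud*); -lok when the stem ends in a vowel (*uivu*, *ga*).
The final sound of *evof* is /f/, which is a voiceless consonant, so the suffix is -e, giving *evofe*.
The final sound of *tikwag* is /g/, which is a voiced consonant, so the suffix is -zo, giving *tikwagzo*.
The final sound of *busu* is /u/, which is a vowel, so the suffix is -lok, giving *busulok*.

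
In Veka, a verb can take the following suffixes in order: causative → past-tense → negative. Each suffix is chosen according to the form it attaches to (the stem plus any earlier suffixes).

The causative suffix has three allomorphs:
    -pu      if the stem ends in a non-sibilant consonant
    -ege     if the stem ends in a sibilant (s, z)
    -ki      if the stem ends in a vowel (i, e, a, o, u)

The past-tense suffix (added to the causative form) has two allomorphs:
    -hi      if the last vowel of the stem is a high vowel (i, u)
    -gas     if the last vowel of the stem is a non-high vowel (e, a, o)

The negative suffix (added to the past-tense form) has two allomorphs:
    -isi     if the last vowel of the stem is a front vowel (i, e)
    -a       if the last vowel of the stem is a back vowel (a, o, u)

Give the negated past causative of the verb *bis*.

bisegegasa

*bis*: final sound = /s/, a sibilant → -ege → *bisege*.
The last vowel of the causative form *bisege* is /e/, which is a non-high vowel, so the past-tense suffix is -gas, giving *bisegegas*.
The past-tense form *bisegegas* — last vowel /a/ (a back vowel) → -a → *bisegegasa*.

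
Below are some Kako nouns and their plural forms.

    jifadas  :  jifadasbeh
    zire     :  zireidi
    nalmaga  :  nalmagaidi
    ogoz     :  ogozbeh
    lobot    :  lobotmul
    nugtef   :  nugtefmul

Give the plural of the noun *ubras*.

ubrasbeh

Looking at the final sound of each stem: -beh when the stem ends in a sibilant (*jifadas*, *ogoz*); -mul when the stem ends in a non-sibilant consonant (*lobot*, *nugtef*); -idi when the stem ends in a vowel (*zire*, *nalmaga*).
*ubras*: final sound = /s/, a sibilant → -beh → *ubrasbeh*.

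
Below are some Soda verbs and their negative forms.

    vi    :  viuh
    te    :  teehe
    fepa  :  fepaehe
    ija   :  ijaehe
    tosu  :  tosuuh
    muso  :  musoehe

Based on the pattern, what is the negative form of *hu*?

huuh

The pattern is height harmony: -uh when the last vowel of the stem is a high vowel (*vi*, *tosu*); -ehe when the last vowel of the stem is a non-high vowel (*te*, *fepa*, *ija*, *muso*).
The last vowel of *hu* is /u/, which is a high vowel, so the suffix is -uh, giving *huuh*.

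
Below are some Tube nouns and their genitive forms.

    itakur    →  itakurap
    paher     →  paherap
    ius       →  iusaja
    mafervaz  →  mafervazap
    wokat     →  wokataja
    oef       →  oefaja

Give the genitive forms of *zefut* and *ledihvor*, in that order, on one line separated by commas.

Looking at the final consonant of each stem: -aja when the stem ends in a voiceless consonant (*ius*, *wokat*, *oef*); -ap when the stem ends in a voiced consonant (*itakur*, *paher*, *mafervaz*).
Since the final consonant of *zefut* is /t/ (voiceless), it takes -aja, giving *zefutaja*.
Since the final consonant of *ledihvor* is /r/ (voiced), it takes -ap, giving *ledihvorap*.

zefutaja, ledihvorap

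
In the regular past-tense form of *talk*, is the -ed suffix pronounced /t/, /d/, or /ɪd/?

/t/

The stem *talk* ends in a voiceless consonant other than /t/.
The -ed suffix is realized as /ɪd/ after /t, d/; as /t/ after other voiceless consonants; and as /d/ after other voiced sounds.
So -ed on *talk* is pronounced /t/.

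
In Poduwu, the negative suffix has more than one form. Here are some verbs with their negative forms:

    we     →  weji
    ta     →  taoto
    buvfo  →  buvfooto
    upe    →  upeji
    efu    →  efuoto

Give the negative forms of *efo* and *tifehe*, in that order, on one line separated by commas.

efooto, tifeheji

The suffix is conditioned by the last vowel: -ji when the last vowel of the stem is a front vowel (*we*, *upe*); -oto when the last vowel of the stem is a back vowel (*ta*, *buvfo*, *efu*).
Since the last vowel of *efo* is /o/ (a back vowel), it takes -oto, giving *efooto*.
*tifehe* — last vowel /e/ (a front vowel) → -ji → *tifeheji*.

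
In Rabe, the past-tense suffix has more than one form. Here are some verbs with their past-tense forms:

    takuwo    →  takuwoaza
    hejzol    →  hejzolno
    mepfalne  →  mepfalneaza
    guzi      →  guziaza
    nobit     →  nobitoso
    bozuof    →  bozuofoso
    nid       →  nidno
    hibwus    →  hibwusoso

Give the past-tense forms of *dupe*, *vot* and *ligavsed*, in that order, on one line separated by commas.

Looking at the final sound of each stem: -oso when the stem ends in a voiceless consonant (*nobit*, *bozuof*, *hibwus*); -no when the stem ends in a voiced consonant (*hejzol*, *nid*); -aza when the stem ends in a vowel (*takuwo*, *mepfalne*, *guzi*).
Since the final sound of *dupe* is /e/ (a vowel), it takes -aza, giving *dupeaza*.
Since the final sound of *vot* is /t/ (a voiceless consonant), it takes -oso, giving *votoso*.
The final sound of *ligavsed* is /d/, which is a voiced consonant, so the suffix is -no, giving *ligavsedno*.

dupeaza, votoso, ligavsedno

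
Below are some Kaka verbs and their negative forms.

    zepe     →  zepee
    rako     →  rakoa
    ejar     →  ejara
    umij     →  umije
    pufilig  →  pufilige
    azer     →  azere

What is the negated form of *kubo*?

The alternation tracks the last vowel of the stem — -e when the last vowel of the stem is a front vowel (*zepe*, *umij*, *pufilig*, *azer*); -a when the last vowel of the stem is a back vowel (*rako*, *ejar*).
*kubo*: last vowel = /o/, a back vowel → -a → *kuboa*.

kuboa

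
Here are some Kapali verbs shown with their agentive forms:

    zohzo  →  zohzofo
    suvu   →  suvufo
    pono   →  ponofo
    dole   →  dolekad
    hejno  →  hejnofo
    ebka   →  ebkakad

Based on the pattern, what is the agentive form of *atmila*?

The suffix is conditioned by the last vowel: -fo when the last vowel of the stem is a rounded vowel (*zohzo*, *suvu*, *pono*, *hejno*); -kad when the last vowel of the stem is an unrounded vowel (*dole*, *ebka*).
The last vowel of *atmila* is /a/, which is an unrounded vowel, so the suffix is -kad, giving *atmilakad*.

atmilakad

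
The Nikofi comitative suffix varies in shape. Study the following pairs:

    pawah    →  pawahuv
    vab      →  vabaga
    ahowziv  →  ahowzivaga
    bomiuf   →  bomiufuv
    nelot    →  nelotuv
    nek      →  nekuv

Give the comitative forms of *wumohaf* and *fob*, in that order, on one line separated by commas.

The alternation tracks the final consonant of the stem — -uv when the stem ends in a voiceless consonant (*pawah*, *bomiuf*, *nelot*, *nek*); -aga when the stem ends in a voiced consonant (*vab*, *ahowziv*).
Since the final consonant of *wumohaf* is /f/ (voiceless), it takes -uv, giving *wumohafuv*.
Since the final consonant of *fob* is /b/ (voiced), it takes -aga, giving *fobaga*.

wumohafuv, fobaga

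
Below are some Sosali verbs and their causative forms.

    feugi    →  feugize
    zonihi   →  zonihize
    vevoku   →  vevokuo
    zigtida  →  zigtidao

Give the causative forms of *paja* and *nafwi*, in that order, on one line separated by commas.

The pattern is front/back vowel harmony: -ze when the last vowel of the stem is a front vowel (*feugi*, *zonihi*); -o when the last vowel of the stem is a back vowel (*vevoku*, *zigtida*).
*paja* — last vowel /a/ (a back vowel) → -o → *pajao*.
Since the last vowel of *nafwi* is /i/ (a front vowel), it takes -ze, giving *nafwize*.

pajao, nafwize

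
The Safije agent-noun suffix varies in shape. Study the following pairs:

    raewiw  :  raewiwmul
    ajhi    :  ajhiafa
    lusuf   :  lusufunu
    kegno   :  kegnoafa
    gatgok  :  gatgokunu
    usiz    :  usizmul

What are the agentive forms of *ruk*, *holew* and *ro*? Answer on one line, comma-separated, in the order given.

rukunu, holewmul, roafa

The alternation tracks the final sound of the stem — -unu when the stem ends in a voiceless consonant (*lusuf*, *gatgok*); -mul when the stem ends in a voiced consonant (*raewiw*, *usiz*); -afa when the stem ends in a vowel (*ajhi*, *kegno*).
The final sound of *ruk* is /k/, which is a voiceless consonant, so the suffix is -unu, giving *rukunu*.
*holew*: final sound = /w/, a voiced consonant → -mul → *holewmul*.
*ro*: final sound = /o/, a vowel → -afa → *roafa*.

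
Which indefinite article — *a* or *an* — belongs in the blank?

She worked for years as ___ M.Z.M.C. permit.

The indefinite article is chosen by the initial *sound* of the following word, not its spelling.
The initialism *M.Z.M.C.* is read letter by letter; the first letter, M, is pronounced /ɛm/, which begins with a vowel sound.
So the article is *an*: She worked for years as an M.Z.M.C. permit.

an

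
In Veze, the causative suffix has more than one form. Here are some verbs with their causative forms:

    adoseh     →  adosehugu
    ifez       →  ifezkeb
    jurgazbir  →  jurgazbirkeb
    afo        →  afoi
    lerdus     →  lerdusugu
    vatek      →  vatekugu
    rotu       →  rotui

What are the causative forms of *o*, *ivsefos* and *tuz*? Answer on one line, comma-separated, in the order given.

oi, ivsefosugu, tuzkeb

The alternation tracks the final sound of the stem — -ugu when the stem ends in a voiceless consonant (*adoseh*, *lerdus*, *vatek*); -keb when the stem ends in a voiced consonant (*ifez*, *jurgazbir*); -i when the stem ends in a vowel (*afo*, *rotu*).
The final sound of *o* is /o/, which is a vowel, so the suffix is -i, giving *oi*.
Since the final sound of *ivsefos* is /s/ (a voiceless consonant), it takes -ugu, giving *ivsefosugu*.
*tuz* — final sound /z/ (a voiced consonant) → -keb → *tuzkeb*.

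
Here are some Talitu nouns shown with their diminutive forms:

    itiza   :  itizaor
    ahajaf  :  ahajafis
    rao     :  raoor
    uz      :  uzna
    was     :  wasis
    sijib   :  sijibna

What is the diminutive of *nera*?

The pattern is voicing of the final sound: -is when the stem ends in a voiceless consonant (*ahajaf*, *was*); -na when the stem ends in a voiced consonant (*uz*, *sijib*); -or when the stem ends in a vowel (*itiza*, *rao*).
*nera*: final sound = /a/, a vowel → -or → *neraor*.

neraor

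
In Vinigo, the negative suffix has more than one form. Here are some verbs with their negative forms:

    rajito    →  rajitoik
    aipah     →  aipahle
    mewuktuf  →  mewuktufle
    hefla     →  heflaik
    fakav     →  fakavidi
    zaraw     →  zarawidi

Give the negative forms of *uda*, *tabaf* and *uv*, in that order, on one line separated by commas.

The suffix is conditioned by the final sound: -le when the stem ends in a voiceless consonant (*aipah*, *mewuktuf*); -idi when the stem ends in a voiced consonant (*fakav*, *zaraw*); -ik when the stem ends in a vowel (*rajito*, *hefla*).
*uda* — final sound /a/ (a vowel) → -ik → *udaik*.
*tabaf* — final sound /f/ (a voiceless consonant) → -le → *tabafle*.
Since the final sound of *uv* is /v/ (a voiced consonant), it takes -idi, giving *uvidi*.

udaik, tabafle, uvidi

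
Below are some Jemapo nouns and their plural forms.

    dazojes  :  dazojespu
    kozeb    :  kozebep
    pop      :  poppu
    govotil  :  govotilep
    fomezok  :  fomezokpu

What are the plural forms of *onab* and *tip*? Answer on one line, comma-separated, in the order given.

onabep, tippu

The suffix is conditioned by the final consonant: -pu when the stem ends in a voiceless consonant (*dazojes*, *pop*, *fomezok*); -ep when the stem ends in a voiced consonant (*kozeb*, *govotil*).
Since the final consonant of *onab* is /b/ (voiced), it takes -ep, giving *onabep*.
The final consonant of *tip* is /p/, which is voiceless, so the suffix is -pu, giving *tippu*.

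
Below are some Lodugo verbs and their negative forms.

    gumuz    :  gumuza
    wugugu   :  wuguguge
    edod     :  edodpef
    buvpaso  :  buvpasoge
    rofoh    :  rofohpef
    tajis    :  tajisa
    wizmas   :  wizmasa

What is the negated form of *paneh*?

panehpef

The alternation tracks the final sound of the stem — -a when the stem ends in a sibilant (*gumuz*, *tajis*, *wizmas*); -pef when the stem ends in a non-sibilant consonant (*edod*, *rofoh*); -ge when the stem ends in a vowel (*wugugu*, *buvpaso*).
*paneh*: final sound = /h/, a non-sibilant consonant → -pef → *panehpef*.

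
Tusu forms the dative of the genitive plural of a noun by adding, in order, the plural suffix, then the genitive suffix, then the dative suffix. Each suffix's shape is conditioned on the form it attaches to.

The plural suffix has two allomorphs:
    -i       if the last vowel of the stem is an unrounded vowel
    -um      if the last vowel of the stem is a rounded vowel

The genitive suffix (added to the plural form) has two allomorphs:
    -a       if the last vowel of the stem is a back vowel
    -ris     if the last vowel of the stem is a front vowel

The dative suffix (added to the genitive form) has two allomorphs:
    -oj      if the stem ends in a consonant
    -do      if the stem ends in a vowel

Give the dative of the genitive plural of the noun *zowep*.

Since the last vowel of *zowep* is /e/ (an unrounded vowel), it takes -i, giving *zowepi*.
The plural form *zowepi* — last vowel /i/ (a front vowel) → -ris → *zowepiris*.
The final sound of the genitive form *zowepiris* is /s/, which is a consonant, so the dative suffix is -oj, giving *zowepirisoj*.

zowepirisoj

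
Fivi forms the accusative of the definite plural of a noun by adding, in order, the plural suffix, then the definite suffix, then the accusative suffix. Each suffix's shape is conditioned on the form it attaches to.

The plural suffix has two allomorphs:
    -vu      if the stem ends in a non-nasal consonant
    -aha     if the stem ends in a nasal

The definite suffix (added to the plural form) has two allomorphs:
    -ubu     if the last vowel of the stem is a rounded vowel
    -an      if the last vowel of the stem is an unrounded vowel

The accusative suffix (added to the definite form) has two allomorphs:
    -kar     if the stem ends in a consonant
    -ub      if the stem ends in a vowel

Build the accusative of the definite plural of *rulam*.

The final consonant of *rulam* is /m/, which is a nasal, so the plural suffix is -aha, giving *rulamaha*.
Since the last vowel of the plural form *rulamaha* is /a/ (an unrounded vowel), it takes -an, giving *rulamahaan*.
The final sound of the definite form *rulamahaan* is /n/, which is a consonant, so the accusative suffix is -kar, giving *rulamahaankar*.

rulamahaankar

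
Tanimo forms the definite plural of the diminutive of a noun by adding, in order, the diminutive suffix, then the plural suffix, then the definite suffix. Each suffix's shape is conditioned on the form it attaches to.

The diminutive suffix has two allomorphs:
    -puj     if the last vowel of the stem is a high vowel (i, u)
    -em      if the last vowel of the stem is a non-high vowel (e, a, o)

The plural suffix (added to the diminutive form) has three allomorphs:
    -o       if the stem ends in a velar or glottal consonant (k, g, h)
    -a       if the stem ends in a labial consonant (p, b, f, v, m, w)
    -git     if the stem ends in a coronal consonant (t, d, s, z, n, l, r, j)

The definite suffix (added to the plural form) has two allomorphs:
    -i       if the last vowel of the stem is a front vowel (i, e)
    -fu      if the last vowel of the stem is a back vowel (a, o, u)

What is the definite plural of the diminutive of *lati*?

latipujgiti

The last vowel of *lati* is /i/, which is a high vowel, so the diminutive suffix is -puj, giving *latipuj*.
The final consonant of the diminutive form *latipuj* is /j/, which is coronal, so the plural suffix is -git, giving *latipujgit*.
The plural form *latipujgit* — last vowel /i/ (a front vowel) → -i → *latipujgiti*.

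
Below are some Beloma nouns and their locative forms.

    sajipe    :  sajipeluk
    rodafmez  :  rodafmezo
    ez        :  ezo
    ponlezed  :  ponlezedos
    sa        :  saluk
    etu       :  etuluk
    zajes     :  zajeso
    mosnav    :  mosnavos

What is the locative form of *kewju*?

The suffix is conditioned by the final sound: -o when the stem ends in a sibilant (*rodafmez*, *ez*, *zajes*); -os when the stem ends in a non-sibilant consonant (*ponlezed*, *mosnav*); -luk when the stem ends in a vowel (*sajipe*, *sa*, *etu*).
*kewju* — final sound /u/ (a vowel) → -luk → *kewjuluk*.

kewjuluk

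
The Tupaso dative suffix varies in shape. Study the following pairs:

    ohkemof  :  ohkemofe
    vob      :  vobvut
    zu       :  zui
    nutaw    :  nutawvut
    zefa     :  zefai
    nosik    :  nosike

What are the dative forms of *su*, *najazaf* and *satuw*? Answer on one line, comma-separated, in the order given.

The pattern is voicing of the final sound: -e when the stem ends in a voiceless consonant (*ohkemof*, *nosik*); -vut when the stem ends in a voiced consonant (*vob*, *nutaw*); -i when the stem ends in a vowel (*zu*, *zefa*).
Since the final sound of *su* is /u/ (a vowel), it takes -i, giving *sui*.
The final sound of *najazaf* is /f/, which is a voiceless consonant, so the suffix is -e, giving *najazafe*.
*satuw*: final sound = /w/, a voiced consonant → -vut → *satuwvut*.

sui, najazafe, satuwvut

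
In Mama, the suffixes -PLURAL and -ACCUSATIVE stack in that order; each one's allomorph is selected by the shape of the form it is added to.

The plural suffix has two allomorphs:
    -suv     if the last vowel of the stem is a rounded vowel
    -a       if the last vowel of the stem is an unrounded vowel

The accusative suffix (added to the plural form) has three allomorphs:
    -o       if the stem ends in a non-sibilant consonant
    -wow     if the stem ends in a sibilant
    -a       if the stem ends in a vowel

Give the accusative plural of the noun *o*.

*o*: last vowel = /o/, a rounded vowel → -suv → *osuv*.
Since the final sound of the plural form *osuv* is /v/ (a non-sibilant consonant), it takes -o, giving *osuvo*.

osuvo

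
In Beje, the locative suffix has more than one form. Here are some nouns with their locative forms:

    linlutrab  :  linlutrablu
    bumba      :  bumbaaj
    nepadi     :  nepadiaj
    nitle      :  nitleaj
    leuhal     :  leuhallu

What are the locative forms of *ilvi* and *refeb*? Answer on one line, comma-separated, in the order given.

The suffix is conditioned by the final sound: -lu when the stem ends in a consonant (*linlutrab*, *leuhal*); -aj when the stem ends in a vowel (*bumba*, *nepadi*, *nitle*).
*ilvi* — final sound /i/ (a vowel) → -aj → *ilviaj*.
*refeb* — final sound /b/ (a consonant) → -lu → *refeblu*.

ilviaj, refeblu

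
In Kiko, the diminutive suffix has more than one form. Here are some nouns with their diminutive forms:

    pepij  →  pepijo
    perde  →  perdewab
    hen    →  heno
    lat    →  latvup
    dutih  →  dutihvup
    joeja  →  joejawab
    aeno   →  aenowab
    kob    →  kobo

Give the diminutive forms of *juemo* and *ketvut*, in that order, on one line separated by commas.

The pattern is voicing of the final sound: -vup when the stem ends in a voiceless consonant (*lat*, *dutih*); -o when the stem ends in a voiced consonant (*pepij*, *hen*, *kob*); -wab when the stem ends in a vowel (*perde*, *joeja*, *aeno*).
The final sound of *juemo* is /o/, which is a vowel, so the suffix is -wab, giving *juemowab*.
The final sound of *ketvut* is /t/, which is a voiceless consonant, so the suffix is -vup, giving *ketvutvup*.

juemowab, ketvutvup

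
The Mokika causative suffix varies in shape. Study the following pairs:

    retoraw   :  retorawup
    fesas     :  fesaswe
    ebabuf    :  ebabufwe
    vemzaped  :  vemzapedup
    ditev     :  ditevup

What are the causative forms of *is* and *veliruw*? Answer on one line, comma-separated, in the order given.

The suffix is conditioned by the final consonant: -we when the stem ends in a voiceless consonant (*fesas*, *ebabuf*); -up when the stem ends in a voiced consonant (*retoraw*, *vemzaped*, *ditev*).
The final consonant of *is* is /s/, which is voiceless, so the suffix is -we, giving *iswe*.
Since the final consonant of *veliruw* is /w/ (voiced), it takes -up, giving *veliruwup*.

iswe, veliruwup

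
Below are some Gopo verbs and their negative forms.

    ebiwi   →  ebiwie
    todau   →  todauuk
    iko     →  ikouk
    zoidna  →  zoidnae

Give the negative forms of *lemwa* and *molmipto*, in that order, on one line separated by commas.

The pattern is rounding harmony: -uk when the last vowel of the stem is a rounded vowel (*todau*, *iko*); -e when the last vowel of the stem is an unrounded vowel (*ebiwi*, *zoidna*).
*lemwa*: last vowel = /a/, an unrounded vowel → -e → *lemwae*.
*molmipto*: last vowel = /o/, a rounded vowel → -uk → *molmiptouk*.

lemwae, molmiptouk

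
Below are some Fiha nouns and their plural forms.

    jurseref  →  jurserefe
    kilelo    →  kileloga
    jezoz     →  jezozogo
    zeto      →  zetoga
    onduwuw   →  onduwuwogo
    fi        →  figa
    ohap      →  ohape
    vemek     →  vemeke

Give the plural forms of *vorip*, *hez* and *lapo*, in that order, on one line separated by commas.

The pattern is voicing of the final sound: -e when the stem ends in a voiceless consonant (*jurseref*, *ohap*, *vemek*); -ogo when the stem ends in a voiced consonant (*jezoz*, *onduwuw*); -ga when the stem ends in a vowel (*kilelo*, *zeto*, *fi*).
*vorip*: final sound = /p/, a voiceless consonant → -e → *voripe*.
*hez* — final sound /z/ (a voiced consonant) → -ogo → *hezogo*.
Since the final sound of *lapo* is /o/ (a vowel), it takes -ga, giving *lapoga*.

voripe, hezogo, lapoga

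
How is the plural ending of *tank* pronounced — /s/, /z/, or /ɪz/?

/s/

The stem *tank* ends in a voiceless non-sibilant consonant.
The plural suffix surfaces as /ɪz/ after sibilants, /s/ after other voiceless consonants, and /z/ after other voiced sounds.
So the plural -s on *tank* is pronounced /s/.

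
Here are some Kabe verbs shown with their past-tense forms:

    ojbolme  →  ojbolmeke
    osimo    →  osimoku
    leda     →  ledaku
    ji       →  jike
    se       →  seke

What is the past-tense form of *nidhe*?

nidheke

The pattern is front/back vowel harmony: -ke when the last vowel of the stem is a front vowel (*ojbolme*, *ji*, *se*); -ku when the last vowel of the stem is a back vowel (*osimo*, *leda*).
*nidhe* — last vowel /e/ (a front vowel) → -ke → *nidheke*.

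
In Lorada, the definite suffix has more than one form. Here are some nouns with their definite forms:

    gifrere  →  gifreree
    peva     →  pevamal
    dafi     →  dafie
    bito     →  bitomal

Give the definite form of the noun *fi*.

The suffix is conditioned by the last vowel: -e when the last vowel of the stem is a front vowel (*gifrere*, *dafi*); -mal when the last vowel of the stem is a back vowel (*peva*, *bito*).
The last vowel of *fi* is /i/, which is a front vowel, so the suffix is -e, giving *fie*.

fie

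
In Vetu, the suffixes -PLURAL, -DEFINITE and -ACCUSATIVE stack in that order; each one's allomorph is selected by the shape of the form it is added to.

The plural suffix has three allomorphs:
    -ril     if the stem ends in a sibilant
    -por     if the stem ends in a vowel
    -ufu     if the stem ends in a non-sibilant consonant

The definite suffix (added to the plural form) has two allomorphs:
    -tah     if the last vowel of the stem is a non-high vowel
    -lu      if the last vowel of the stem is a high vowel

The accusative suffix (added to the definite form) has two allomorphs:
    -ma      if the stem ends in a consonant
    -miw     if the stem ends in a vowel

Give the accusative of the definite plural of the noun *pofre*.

pofreportahma

*pofre*: final sound = /e/, a vowel → -por → *pofrepor*.
Since the last vowel of the plural form *pofrepor* is /o/ (a non-high vowel), it takes -tah, giving *pofreportah*.
Since the final sound of the definite form *pofreportah* is /h/ (a consonant), it takes -ma, giving *pofreportahma*.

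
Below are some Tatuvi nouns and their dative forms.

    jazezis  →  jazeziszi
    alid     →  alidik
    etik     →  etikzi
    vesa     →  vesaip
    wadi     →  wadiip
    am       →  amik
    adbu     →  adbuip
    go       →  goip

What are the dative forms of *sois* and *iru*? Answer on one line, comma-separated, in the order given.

soiszi, iruip

The suffix is conditioned by the final sound: -zi when the stem ends in a voiceless consonant (*jazezis*, *etik*); -ik when the stem ends in a voiced consonant (*alid*, *am*); -ip when the stem ends in a vowel (*vesa*, *wadi*, *adbu*, *go*).
*sois*: final sound = /s/, a voiceless consonant → -zi → *soiszi*.
The final sound of *iru* is /u/, which is a vowel, so the suffix is -ip, giving *iruip*.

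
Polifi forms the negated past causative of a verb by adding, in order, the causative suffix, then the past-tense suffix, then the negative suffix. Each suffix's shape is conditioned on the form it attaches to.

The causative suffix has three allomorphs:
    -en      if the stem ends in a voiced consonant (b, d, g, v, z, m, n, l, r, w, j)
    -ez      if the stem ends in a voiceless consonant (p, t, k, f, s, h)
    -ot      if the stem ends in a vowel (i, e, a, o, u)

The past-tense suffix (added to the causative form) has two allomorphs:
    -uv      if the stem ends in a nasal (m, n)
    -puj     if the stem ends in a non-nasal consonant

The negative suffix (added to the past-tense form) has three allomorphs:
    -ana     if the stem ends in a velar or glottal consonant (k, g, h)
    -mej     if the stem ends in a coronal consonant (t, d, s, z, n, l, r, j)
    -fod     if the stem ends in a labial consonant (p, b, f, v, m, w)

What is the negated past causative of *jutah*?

jutahezpujmej

Since the final sound of *jutah* is /h/ (a voiceless consonant), it takes -ez, giving *jutahez*.
The final consonant of the causative form *jutahez* is /z/, which is non-nasal, so the past-tense suffix is -puj, giving *jutahezpuj*.
The final consonant of the past-tense form *jutahezpuj* is /j/, which is coronal, so the negative suffix is -mej, giving *jutahezpujmej*.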